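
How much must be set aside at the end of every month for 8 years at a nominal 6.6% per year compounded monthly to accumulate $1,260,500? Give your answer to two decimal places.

$10,002.72

i = 0.066/12 = 0.0055 per month; n = 8·12 = 96.
PMT = 1.2605e+06 / ( [(1+0.0055)^96 − 1] / 0.0055 ) = 1.2605e+06 / 126.015760 = 10,002.7171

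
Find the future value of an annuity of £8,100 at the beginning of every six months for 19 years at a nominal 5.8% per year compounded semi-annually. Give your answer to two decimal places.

£564,289.63

With 2 periods per year: i = 0.029, n = 38.
FV = PMT · [(1+i)^n − 1] / i × (1+i) = 8100 · 69.665387 = 564,289.6345
(Beginning-of-period payments → annuity-due factor ×(1+i).)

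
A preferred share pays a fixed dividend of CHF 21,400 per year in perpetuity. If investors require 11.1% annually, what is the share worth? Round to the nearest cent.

CHF 192,792.79

PV = PMT / i = 21400 / 0.111 = 192,792.7928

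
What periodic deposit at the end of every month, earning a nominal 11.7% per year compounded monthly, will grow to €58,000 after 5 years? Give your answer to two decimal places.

Periodic rate i = 0.117/12 = 0.00975; n = 5 × 12 = 60 periods.
FV-annuity factor = 81.016628; PMT = 58000 / 81.016628 = 715.9024

€715.90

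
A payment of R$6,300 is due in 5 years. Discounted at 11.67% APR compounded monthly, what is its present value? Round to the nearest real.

i = 0.1167/12 = 0.009725 per month; n = 5·12 = 60.
PV = 6,300 / (1 + 0.009725)^60 = 6,300 / 1.787255 = 3,524.9584

R$3,525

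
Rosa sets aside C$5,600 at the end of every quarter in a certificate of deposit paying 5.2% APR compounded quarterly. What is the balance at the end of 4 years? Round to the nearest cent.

With 4 periods per year: i = 0.013, n = 16.
Accumulation factor s(16|0.013) = 17.658766; FV = 5600 × 17.658766 = 98,889.0914

C$98,889.09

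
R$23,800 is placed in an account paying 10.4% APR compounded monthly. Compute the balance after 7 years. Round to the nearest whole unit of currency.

R$49,134

Periodic rate i = 0.104/12 = 0.00866667; n = 7 × 12 = 84 periods.
FV = PV·(1+i)^n = 23,800 × 2.064449 = 49,133.8901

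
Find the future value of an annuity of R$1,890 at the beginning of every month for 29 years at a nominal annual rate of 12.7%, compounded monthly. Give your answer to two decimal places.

R$6,858,564.04

i = 0.127/12 = 0.0105833 per month; n = 29·12 = 348.
Accumulation factor s(348|0.0105833) × (1+i) = 3628.869862; FV = 1890 × 3628.869862 = 6,858,564.0399
(Beginning-of-period payments → annuity-due factor ×(1+i).)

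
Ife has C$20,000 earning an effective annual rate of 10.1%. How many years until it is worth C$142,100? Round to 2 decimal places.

20.38 years

(1+i)^n = 142100/20000 = 7.10500, so n = ln 7.10500 / ln 1.101 = 20.3785 years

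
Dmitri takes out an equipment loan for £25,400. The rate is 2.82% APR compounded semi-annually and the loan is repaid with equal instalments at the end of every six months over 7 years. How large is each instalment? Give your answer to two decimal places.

With 2 periods per year: i = 0.0141, n = 14.
PMT = 25400 / ( [1 − (1+0.0141)^(−14)] / 0.0141 ) = 25400 / 12.624486 = 2,011.9631

£2,011.96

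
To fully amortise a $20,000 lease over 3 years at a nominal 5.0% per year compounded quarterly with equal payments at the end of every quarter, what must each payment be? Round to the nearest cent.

$1,805.17

With 4 periods per year: i = 0.0125, n = 12.
Annuity-PV factor = 11.079312; PMT = 20000 / 11.079312 = 1,805.1662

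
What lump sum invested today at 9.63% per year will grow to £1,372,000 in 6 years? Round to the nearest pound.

Discount factor = (1+0.0963)^(−6) = 0.576001; PV = 1,372,000 × 0.576001 = 790,273.8778

£790,274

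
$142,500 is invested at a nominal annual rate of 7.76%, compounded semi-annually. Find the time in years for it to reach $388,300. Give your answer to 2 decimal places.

13.17 years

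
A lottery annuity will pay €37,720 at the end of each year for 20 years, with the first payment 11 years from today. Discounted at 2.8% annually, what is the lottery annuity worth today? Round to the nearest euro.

PV at t=10 (ordinary 20-year annuity): 37720 × a(20|0.028) = 37720 × 15.156342 = 571,697.2152
PV₀ = 571,697.2152 / (1+0.028)^10 = 571,697.2152 / 1.318048 = 433,745.4481

€433,745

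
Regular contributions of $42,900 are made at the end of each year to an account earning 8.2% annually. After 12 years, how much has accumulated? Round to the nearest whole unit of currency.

$823,838

FV = PMT · [(1+i)^n − 1] / i = 42900 · 19.203694 = 823,838.4903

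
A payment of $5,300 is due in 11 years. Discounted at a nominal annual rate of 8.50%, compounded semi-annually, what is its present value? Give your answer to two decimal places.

Periodic rate i = 0.085/2 = 0.0425; n = 11 × 2 = 22 periods.
PV = FV·(1+i)^(−n) = 5,300 × 0.400246 = 2,121.3018

$2,121.30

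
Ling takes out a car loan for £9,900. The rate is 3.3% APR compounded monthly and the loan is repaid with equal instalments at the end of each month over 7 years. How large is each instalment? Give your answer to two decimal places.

£132.15

i = 0.033/12 = 0.00275 per month; n = 7·12 = 84.
Annuity-PV factor = 74.912307; PMT = 9900 / 74.912307 = 132.1545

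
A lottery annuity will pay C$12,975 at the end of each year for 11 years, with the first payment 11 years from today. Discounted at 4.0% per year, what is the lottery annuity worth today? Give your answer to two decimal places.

C$76,789.48

PV at t=10 (ordinary 11-year annuity): 12975 × a(11|0.04) = 12975 × 8.760477 = 113,667.1853
Discount back 10 years: 113,667.1853 × (1+0.04)^(−10) = 113,667.1853 × 0.675564 = 76,789.4776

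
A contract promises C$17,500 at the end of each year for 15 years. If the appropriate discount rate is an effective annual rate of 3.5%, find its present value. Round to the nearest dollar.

C$201,555

Annuity factor a(15|0.035) = 11.517411; PV = 17500 × 11.517411 = 201,554.6907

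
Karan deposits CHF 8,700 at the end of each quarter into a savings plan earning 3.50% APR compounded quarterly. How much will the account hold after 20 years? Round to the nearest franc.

CHF 1,001,873

With 4 periods per year: i = 0.00875, n = 80.
FV = PMT · [(1+i)^n − 1] / i = 8700 · 115.157789 = 1,001,872.7656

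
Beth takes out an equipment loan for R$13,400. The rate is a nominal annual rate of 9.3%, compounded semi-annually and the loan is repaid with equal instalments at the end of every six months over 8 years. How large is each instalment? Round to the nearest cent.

With 2 periods per year: i = 0.0465, n = 16.
Annuity-PV factor = 11.112893; PMT = 13400 / 11.112893 = 1,205.8066

R$1,205.81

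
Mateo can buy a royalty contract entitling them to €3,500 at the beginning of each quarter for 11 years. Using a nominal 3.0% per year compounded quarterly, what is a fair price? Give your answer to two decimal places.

With 4 periods per year: i = 0.0075, n = 44.
Annuity factor a(44|0.0075) × (1+i) = 37.638921; PV = 3500 × 37.638921 = 131,736.2224
(annuity-due: payments at period start, so ×(1+i).)

€131,736.22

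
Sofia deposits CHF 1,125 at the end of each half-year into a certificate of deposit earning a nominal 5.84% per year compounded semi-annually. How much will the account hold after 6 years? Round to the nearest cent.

With 2 periods per year: i = 0.0292, n = 12.
FV = PMT · [(1+i)^n − 1] / i = 1125 · 14.127701 = 15,893.6633

CHF 15,893.66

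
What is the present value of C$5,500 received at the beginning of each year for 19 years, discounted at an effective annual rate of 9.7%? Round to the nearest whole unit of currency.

C$51,489

PV = 5500 × [1 − (1+0.097)^(−19)] / 0.097 × (1+i) = 5500 × 9.361637 = 51,489.0039
(Beginning-of-period payments → annuity-due factor ×(1+i).)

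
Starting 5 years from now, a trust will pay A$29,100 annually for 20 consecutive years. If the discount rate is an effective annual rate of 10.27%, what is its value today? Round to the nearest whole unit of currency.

PV at t=4 (ordinary 20-year annuity): 29100 × a(20|0.1027) = 29100 × 8.358994 = 243,246.7288
PV₀ = 243,246.7288 / (1+0.1027)^4 = 243,246.7288 / 1.478528 = 164,519.5490

A$164,520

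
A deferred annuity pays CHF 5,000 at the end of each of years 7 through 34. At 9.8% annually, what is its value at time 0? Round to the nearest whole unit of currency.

PV at t=6 (ordinary 28-year annuity): 5000 × a(28|0.098) = 5000 × 9.459507 = 47,297.5336
PV₀ = 47,297.5336 / (1+0.098)^6 = 47,297.5336 / 1.752323 = 26,991.3405

CHF 26,991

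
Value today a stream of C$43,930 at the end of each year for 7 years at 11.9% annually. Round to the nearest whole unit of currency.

C$201,123

PV = PMT · [1 − (1+i)^(−n)] / i = 43930 · 4.578265 = 201,123.1604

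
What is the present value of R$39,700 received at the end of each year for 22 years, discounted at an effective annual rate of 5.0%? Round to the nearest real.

R$522,571

PV = PMT · [1 − (1+i)^(−n)] / i = 39700 · 13.163003 = 522,571.2024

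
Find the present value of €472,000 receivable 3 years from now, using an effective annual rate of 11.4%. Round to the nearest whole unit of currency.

PV = FV·(1+i)^(−n) = 472,000 × 0.723343 = 341,418.0096

€341,418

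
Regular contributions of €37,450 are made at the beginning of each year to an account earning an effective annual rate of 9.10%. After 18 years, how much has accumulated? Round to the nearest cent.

FV = 37450 × [(1+0.091)^18 − 1] / 0.091 × (1+i) = 37450 × 45.505829 = 1,704,193.2921
Payments are at the start of each period, so multiply by (1+i).

€1,704,193.29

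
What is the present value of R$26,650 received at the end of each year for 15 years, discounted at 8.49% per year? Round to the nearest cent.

R$221,440.83

PV = PMT · [1 − (1+i)^(−n)] / i = 26650 · 8.309225 = 221,440.8341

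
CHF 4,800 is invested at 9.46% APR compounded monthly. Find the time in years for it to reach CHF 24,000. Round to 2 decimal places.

Periodic rate i = 0.0946/12 = 0.00788333.
(1+i)^n = 24000/4800 = 5.00000, so n = ln 5.00000 / ln 1.00788 = 204.9607 months
= 204.9607/12 years

17.08 years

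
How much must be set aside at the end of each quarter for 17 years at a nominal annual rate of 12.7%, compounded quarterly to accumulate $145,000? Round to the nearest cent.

$624.11

With 4 periods per year: i = 0.03175, n = 68.
FV-annuity factor = 232.331851; PMT = 145000 / 232.331851 = 624.1073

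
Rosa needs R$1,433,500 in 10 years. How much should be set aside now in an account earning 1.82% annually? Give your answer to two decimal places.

R$1,196,924.54

PV = 1,433,500 / (1 + 0.0182)^10 = 1,433,500 / 1.197653 = 1,196,924.5374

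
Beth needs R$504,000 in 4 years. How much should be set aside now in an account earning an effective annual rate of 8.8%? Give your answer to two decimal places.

R$359,678.89

PV = FV·(1+i)^(−n) = 504,000 × 0.713649 = 359,678.8947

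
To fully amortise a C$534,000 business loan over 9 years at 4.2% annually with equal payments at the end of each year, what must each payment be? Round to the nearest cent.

Annuity-PV factor = 7.368031; PMT = 534000 / 7.368031 = 72,475.2621

C$72,475.26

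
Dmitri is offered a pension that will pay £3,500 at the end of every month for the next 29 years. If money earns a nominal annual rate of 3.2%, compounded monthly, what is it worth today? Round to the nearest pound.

£792,970

i = 0.032/12 = 0.00266667 per month; n = 29·12 = 348.
PV = PMT · [1 − (1+i)^(−n)] / i = 3500 · 226.562920 = 792,970.2204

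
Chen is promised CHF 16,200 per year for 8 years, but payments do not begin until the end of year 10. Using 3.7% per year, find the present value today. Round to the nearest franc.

CHF 79,633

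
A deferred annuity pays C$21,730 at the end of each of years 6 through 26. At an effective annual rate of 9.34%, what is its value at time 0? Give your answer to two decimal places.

Value one period before first payment (t=5): 21730 × [1 − (1+0.0934)^(−21)] / 0.0934 = 21730 × 9.064942 = 196,981.1985
Discount back 5 years: 196,981.1985 × (1+0.0934)^(−5) = 196,981.1985 × 0.639889 = 126,046.1044

C$126,046.10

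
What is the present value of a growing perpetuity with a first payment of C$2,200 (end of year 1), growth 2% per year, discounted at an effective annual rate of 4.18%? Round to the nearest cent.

PV = PMT / (i − g) = 2200 / (0.0418 − 0.02) = 2200 / 0.021800 = 100,917.4312

C$100,917.43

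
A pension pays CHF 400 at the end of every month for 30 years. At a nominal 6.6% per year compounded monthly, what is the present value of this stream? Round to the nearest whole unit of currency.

CHF 62,631

With 12 periods per year: i = 0.0055, n = 360.
PV = 400 × [1 − (1+0.0055)^(−360)] / 0.0055 = 400 × 156.578125 = 62,631.2498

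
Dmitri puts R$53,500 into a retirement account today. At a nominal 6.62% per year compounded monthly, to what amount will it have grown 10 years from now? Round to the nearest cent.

Periodic rate i = 0.0662/12 = 0.00551667; n = 10 × 12 = 120 periods.
FV = 53,500 × (1 + 0.00551667)^120 = 103,530.0931

R$103,530.09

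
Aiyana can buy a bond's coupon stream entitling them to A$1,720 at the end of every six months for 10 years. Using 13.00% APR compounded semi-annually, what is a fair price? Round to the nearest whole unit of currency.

With 2 periods per year: i = 0.065, n = 20.
PV = 1720 × [1 − (1+0.065)^(−20)] / 0.065 = 1720 × 11.018507 = 18,951.8325

A$18,952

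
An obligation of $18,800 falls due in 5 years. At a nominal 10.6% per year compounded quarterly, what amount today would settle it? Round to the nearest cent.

$11,142.40

With 4 periods per year: i = 0.0265, n = 20.
PV = FV·(1+i)^(−n) = 18,800 × 0.592681 = 11,142.4008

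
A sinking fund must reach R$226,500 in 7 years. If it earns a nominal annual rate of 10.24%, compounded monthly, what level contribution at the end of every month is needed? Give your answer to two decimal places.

R$1,855.52

Periodic rate i = 0.1024/12 = 0.00853333; n = 7 × 12 = 84 periods.
FV-annuity factor = 122.068512; PMT = 226500 / 122.068512 = 1,855.5154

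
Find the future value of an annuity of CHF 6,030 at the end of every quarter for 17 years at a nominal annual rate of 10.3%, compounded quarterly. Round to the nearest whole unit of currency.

CHF 1,085,187

With 4 periods per year: i = 0.02575, n = 68.
FV = PMT · [(1+i)^n − 1] / i = 6030 · 179.964642 = 1,085,186.7893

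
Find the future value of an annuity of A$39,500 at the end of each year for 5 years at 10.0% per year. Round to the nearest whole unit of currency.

FV = 39500 × [(1+0.1)^5 − 1] / 0.1 = 39500 × 6.105100 = 241,151.4500

A$241,151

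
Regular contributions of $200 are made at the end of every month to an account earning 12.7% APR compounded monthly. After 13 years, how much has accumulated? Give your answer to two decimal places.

i = 0.127/12 = 0.0105833 per month; n = 13·12 = 156.
FV = 200 × [(1+0.0105833)^156 − 1] / 0.0105833 = 200 × 393.748085 = 78,749.6170

$78,749.62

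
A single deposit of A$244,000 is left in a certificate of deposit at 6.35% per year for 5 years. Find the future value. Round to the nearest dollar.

FV = 244,000 × (1 + 0.0635)^5 = 331,953.5348

A$331,954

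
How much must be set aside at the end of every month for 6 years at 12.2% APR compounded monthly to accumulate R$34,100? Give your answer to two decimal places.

R$323.53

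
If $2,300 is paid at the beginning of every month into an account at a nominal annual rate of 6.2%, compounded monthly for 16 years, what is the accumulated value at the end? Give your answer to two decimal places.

i = 0.062/12 = 0.00516667 per month; n = 16·12 = 192.
FV = 2300 × [(1+0.00516667)^192 − 1] / 0.00516667 × (1+i) = 2300 × 328.737024 = 756,095.1562
(Beginning-of-period payments → annuity-due factor ×(1+i).)

$756,095.16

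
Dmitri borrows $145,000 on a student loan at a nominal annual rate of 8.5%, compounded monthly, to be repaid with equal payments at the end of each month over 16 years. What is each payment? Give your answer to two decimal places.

i = 0.085/12 = 0.00708333 per month; n = 16·12 = 192.
PMT = 145000 / ( [1 − (1+0.00708333)^(−192)] / 0.00708333 ) = 145000 / 104.767881 = 1,384.0120

$1,384.01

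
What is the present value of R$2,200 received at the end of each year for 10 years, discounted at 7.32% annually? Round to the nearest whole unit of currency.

PV = 2200 × [1 − (1+0.0732)^(−10)] / 0.0732 = 2200 × 6.920855 = 15,225.8806

R$15,226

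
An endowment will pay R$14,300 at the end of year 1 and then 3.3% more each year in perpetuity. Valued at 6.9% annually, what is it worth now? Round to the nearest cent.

R$397,222.22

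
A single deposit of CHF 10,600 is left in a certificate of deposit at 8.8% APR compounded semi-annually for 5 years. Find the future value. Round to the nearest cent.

CHF 16,304.63

With 2 periods per year: i = 0.044, n = 10.
FV = 10,600 × (1 + 0.044)^10 = 16,304.6264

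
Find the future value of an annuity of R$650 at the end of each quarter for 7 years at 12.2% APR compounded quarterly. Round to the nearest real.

R$28,115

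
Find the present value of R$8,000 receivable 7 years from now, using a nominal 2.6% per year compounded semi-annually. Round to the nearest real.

R$6,677

With 2 periods per year: i = 0.013, n = 14.
Discount factor = (1+0.013)^(−14) = 0.834580; PV = 8,000 × 0.834580 = 6,676.6368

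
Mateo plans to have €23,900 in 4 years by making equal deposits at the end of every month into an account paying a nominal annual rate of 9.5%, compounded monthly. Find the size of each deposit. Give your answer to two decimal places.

€411.23

Periodic rate i = 0.095/12 = 0.00791667; n = 4 × 12 = 48 periods.
FV-annuity factor = 58.117673; PMT = 23900 / 58.117673 = 411.2346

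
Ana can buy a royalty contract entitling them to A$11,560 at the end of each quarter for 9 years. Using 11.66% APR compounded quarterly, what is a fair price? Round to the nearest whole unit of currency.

A$255,612

With 4 periods per year: i = 0.02915, n = 36.
PV = PMT · [1 − (1+i)^(−n)] / i = 11560 · 22.111799 = 255,612.4017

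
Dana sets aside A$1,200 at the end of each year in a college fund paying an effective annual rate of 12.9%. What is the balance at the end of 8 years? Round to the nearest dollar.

A$15,253

FV = 1200 × [(1+0.129)^8 − 1] / 0.129 = 1200 × 12.710710 = 15,252.8515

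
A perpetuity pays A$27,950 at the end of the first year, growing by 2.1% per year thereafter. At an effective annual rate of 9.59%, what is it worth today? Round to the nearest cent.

PV = D₁/(r − g) = 27950/(0.0959 − 0.021) = 373,164.2190

A$373,164.22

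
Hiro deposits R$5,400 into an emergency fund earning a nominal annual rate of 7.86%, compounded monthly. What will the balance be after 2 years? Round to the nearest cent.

With 12 periods per year: i = 0.00655, n = 24.
5,400 × (1+0.00655)^24 = 5,400 × 1.169630 = 6,316.0017

R$6,316.00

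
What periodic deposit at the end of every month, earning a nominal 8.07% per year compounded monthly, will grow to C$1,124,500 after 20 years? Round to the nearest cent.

C$1,892.55

i = 0.0807/12 = 0.006725 per month; n = 20·12 = 240.
PMT = 1.1245e+06 / ( [(1+0.006725)^240 − 1] / 0.006725 ) = 1.1245e+06 / 594.170688 = 1,892.5538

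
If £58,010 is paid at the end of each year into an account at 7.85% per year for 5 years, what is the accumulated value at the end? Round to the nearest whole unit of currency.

FV = PMT · [(1+i)^n − 1] / i = 58010 · 5.849079 = 339,305.0819

£339,305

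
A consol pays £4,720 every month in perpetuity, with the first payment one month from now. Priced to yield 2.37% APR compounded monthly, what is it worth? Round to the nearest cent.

Periodic rate i = 0.0237/12 = 0.001975.
PV = C/r = 4720/0.001975 = 2,389,873.4177

£2,389,873.42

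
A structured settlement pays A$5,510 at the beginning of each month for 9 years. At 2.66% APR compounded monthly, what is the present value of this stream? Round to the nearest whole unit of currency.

A$529,862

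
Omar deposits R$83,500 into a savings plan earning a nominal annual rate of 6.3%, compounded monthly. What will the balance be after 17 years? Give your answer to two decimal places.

R$242,996.02

i = 0.063/12 = 0.00525 per month; n = 17·12 = 204.
83,500 × (1+0.00525)^204 = 83,500 × 2.910132 = 242,996.0184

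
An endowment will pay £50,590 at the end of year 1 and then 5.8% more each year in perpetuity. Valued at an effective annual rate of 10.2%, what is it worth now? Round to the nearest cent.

£1,149,772.73

PV = PMT / (i − g) = 50590 / (0.102 − 0.058) = 50590 / 0.044000 = 1,149,772.7273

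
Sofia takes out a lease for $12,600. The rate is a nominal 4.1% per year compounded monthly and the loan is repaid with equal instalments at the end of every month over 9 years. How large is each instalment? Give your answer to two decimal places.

$139.71

Periodic rate i = 0.041/12 = 0.00341667; n = 9 × 12 = 108 periods.
PMT = 12600 / ( [1 − (1+0.00341667)^(−108)] / 0.00341667 ) = 12600 / 90.187196 = 139.7094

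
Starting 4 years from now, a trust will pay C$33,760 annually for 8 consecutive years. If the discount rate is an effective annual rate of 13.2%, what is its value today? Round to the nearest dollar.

C$110,924

PV at t=3 (ordinary 8-year annuity): 33760 × a(8|0.132) = 33760 × 4.766092 = 160,903.2608
PV₀ = 160,903.2608 / (1+0.132)^3 = 160,903.2608 / 1.450572 = 110,924.0109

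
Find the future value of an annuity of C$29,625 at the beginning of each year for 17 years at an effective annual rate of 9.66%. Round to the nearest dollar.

C$1,276,383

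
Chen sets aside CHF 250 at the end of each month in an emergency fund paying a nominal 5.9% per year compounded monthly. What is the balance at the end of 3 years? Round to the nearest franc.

CHF 9,819

With 12 periods per year: i = 0.00491667, n = 36.
Accumulation factor s(36|0.00491667) = 39.277327; FV = 250 × 39.277327 = 9,819.3317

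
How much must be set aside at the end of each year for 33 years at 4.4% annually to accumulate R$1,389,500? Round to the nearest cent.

R$19,463.84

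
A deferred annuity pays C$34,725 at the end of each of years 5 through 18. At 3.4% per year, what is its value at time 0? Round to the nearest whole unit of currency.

PV at t=4 (ordinary 14-year annuity): 34725 × a(14|0.034) = 34725 × 10.994143 = 381,771.6275
PV₀ = 381,771.6275 / (1+0.034)^4 = 381,771.6275 / 1.143095 = 333,980.7952

C$333,981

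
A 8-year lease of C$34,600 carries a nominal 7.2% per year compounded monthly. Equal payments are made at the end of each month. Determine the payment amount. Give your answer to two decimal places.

C$475.18

Periodic rate i = 0.072/12 = 0.006; n = 8 × 12 = 96 periods.
PMT = 34600 / ( [1 − (1+0.006)^(−96)] / 0.006 ) = 34600 / 72.814868 = 475.1777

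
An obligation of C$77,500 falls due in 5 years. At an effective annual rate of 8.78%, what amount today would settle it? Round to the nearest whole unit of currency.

C$50,881

Discount factor = (1+0.0878)^(−5) = 0.656530; PV = 77,500 × 0.656530 = 50,881.0928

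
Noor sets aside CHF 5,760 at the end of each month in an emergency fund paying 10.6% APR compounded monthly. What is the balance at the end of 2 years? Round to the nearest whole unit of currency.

With 12 periods per year: i = 0.00883333, n = 24.
Accumulation factor s(24|0.00883333) = 26.603518; FV = 5760 × 26.603518 = 153,236.2656

CHF 153,236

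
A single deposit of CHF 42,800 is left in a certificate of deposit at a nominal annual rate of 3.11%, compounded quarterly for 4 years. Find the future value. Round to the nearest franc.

Periodic rate i = 0.0311/4 = 0.007775; n = 4 × 4 = 16 periods.
FV = PV·(1+i)^n = 42,800 × 1.131924 = 48,446.3495

CHF 48,446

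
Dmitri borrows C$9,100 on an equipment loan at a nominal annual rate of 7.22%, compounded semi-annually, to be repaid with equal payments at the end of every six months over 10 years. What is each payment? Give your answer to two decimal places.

C$646.68

Periodic rate i = 0.0722/2 = 0.0361; n = 10 × 2 = 20 periods.
Annuity-PV factor = 14.071977; PMT = 9100 / 14.071977 = 646.6753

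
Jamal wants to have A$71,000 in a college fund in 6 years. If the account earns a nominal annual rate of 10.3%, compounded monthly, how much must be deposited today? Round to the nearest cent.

i = 0.103/12 = 0.00858333 per month; n = 6·12 = 72.
PV = FV·(1+i)^(−n) = 71,000 × 0.540445 = 38,371.5787

A$38,371.58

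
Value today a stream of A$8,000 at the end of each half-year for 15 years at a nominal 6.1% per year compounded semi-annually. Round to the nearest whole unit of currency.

A$155,795

With 2 periods per year: i = 0.0305, n = 30.
Annuity factor a(30|0.0305) = 19.474365; PV = 8000 × 19.474365 = 155,794.9210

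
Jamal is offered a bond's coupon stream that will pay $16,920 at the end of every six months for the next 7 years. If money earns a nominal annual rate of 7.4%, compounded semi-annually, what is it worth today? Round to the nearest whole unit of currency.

i = 0.074/2 = 0.037 per half-year; n = 7·2 = 14.
PV = PMT · [1 − (1+i)^(−n)] / i = 16920 · 10.775443 = 182,320.5026

$182,321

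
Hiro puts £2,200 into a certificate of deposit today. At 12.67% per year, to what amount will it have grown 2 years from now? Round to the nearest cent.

£2,792.80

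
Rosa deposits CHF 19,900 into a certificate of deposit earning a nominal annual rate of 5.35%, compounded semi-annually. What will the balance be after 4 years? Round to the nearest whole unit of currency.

CHF 24,579

With 2 periods per year: i = 0.02675, n = 8.
FV = PV·(1+i)^n = 19,900 × 1.235144 = 24,579.3712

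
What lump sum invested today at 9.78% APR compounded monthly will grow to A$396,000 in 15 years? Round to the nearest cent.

A$91,868.66

Periodic rate i = 0.0978/12 = 0.00815; n = 15 × 12 = 180 periods.
PV = FV·(1+i)^(−n) = 396,000 × 0.231992 = 91,868.6604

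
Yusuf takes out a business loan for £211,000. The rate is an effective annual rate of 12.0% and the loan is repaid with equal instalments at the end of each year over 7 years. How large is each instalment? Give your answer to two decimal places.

PMT = 211000 / ( [1 − (1+0.12)^(−7)] / 0.12 ) = 211000 / 4.563757 = 46,233.8423

£46,233.84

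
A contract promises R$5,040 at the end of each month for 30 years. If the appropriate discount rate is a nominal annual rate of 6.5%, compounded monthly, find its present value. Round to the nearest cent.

R$797,382.53

i = 0.065/12 = 0.00541667 per month; n = 30·12 = 360.
PV = 5040 × [1 − (1+0.00541667)^(−360)] / 0.00541667 = 5040 × 158.210820 = 797,382.5305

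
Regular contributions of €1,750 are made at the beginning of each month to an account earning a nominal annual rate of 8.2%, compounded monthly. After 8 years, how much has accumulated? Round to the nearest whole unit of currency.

€237,935

i = 0.082/12 = 0.00683333 per month; n = 8·12 = 96.
Accumulation factor s(96|0.00683333) × (1+i) = 135.962840; FV = 1750 × 135.962840 = 237,934.9708
(annuity-due: payments at period start, so ×(1+i).)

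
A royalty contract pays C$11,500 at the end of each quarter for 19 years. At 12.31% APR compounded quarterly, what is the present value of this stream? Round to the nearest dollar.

C$336,351

With 4 periods per year: i = 0.030775, n = 76.
PV = PMT · [1 − (1+i)^(−n)] / i = 11500 · 29.247916 = 336,351.0394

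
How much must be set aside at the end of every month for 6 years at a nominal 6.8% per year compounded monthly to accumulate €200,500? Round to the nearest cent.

i = 0.068/12 = 0.00566667 per month; n = 6·12 = 72.
PMT = 200500 / ( [(1+0.00566667)^72 − 1] / 0.00566667 ) = 200500 / 88.601699 = 2,262.9363

€2,262.94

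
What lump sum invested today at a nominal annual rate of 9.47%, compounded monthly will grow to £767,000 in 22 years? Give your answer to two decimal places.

i = 0.0947/12 = 0.00789167 per month; n = 22·12 = 264.
PV = 767,000 / (1 + 0.00789167)^264 = 767,000 / 7.966317 = 96,280.3795

£96,280.38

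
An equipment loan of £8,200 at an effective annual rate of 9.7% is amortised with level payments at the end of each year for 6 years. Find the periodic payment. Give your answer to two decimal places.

PMT = 8200 / ( [1 − (1+0.097)^(−6)] / 0.097 ) = 8200 / 4.393819 = 1,866.2582

£1,866.26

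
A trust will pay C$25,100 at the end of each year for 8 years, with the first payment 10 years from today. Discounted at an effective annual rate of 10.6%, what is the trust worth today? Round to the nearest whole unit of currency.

C$52,915

PV at t=9 (ordinary 8-year annuity): 25100 × a(8|0.106) = 25100 × 5.220364 = 131,031.1382
Discount back 9 years: 131,031.1382 × (1+0.106)^(−9) = 131,031.1382 × 0.403835 = 52,914.9477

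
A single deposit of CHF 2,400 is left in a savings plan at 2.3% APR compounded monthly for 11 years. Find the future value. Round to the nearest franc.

With 12 periods per year: i = 0.00191667, n = 132.
FV = 2,400 × (1 + 0.00191667)^132 = 3,090.1715

CHF 3,090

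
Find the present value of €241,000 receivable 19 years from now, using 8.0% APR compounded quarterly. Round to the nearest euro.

Periodic rate i = 0.08/4 = 0.02; n = 19 × 4 = 76 periods.
PV = 241,000 / (1 + 0.02)^76 = 241,000 / 4.504152 = 53,506.1852

€53,506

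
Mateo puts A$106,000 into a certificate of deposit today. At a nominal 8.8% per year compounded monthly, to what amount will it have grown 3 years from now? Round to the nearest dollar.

A$137,893

Periodic rate i = 0.088/12 = 0.00733333; n = 3 × 12 = 36 periods.
FV = PV·(1+i)^n = 106,000 × 1.300874 = 137,892.6937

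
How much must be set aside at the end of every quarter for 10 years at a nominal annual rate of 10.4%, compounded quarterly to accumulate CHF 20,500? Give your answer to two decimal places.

CHF 297.46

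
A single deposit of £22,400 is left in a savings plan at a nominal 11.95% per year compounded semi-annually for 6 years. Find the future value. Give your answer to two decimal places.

£44,945.80

i = 0.1195/2 = 0.05975 per half-year; n = 6·2 = 12.
22,400 × (1+0.05975)^12 = 22,400 × 2.006509 = 44,945.8007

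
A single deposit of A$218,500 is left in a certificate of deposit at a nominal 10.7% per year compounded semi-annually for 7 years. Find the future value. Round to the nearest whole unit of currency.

A$453,247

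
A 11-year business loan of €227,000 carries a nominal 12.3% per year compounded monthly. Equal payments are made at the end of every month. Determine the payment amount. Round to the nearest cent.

€3,145.32

i = 0.123/12 = 0.01025 per month; n = 11·12 = 132.
Annuity-PV factor = 72.170740; PMT = 227000 / 72.170740 = 3,145.3190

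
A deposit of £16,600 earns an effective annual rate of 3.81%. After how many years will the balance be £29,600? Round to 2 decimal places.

15.47 years

n = ln(29600/16600) / ln(1+0.0381) = ln(1.78313) / 0.037392 = 15.4677 years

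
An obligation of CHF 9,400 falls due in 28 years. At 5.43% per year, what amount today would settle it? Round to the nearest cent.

Discount factor = (1+0.0543)^(−28) = 0.227511; PV = 9,400 × 0.227511 = 2,138.6025

CHF 2,138.60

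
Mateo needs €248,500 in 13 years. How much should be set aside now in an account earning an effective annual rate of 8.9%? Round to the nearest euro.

€82,028

Discount factor = (1+0.089)^(−13) = 0.330094; PV = 248,500 × 0.330094 = 82,028.3463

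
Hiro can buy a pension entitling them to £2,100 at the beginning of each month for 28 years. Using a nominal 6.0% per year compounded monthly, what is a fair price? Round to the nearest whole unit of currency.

£343,102

Periodic rate i = 0.06/12 = 0.005; n = 28 × 12 = 336 periods.
PV = 2100 × [1 − (1+0.005)^(−336)] / 0.005 × (1+i) = 2100 × 163.381688 = 343,101.5442
(Beginning-of-period payments → annuity-due factor ×(1+i).)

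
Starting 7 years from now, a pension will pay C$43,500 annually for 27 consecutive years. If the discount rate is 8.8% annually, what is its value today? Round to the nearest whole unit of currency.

PV at t=6 (ordinary 27-year annuity): 43500 × a(27|0.088) = 43500 × 10.198070 = 443,616.0278
PV₀ = 443,616.0278 / (1+0.088)^6 = 443,616.0278 / 1.658721 = 267,444.6143

C$267,445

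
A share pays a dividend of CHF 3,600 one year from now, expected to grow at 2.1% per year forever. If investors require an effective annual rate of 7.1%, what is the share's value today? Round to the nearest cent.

CHF 72,000.00

PV = PMT / (i − g) = 3600 / (0.071 − 0.021) = 3600 / 0.050000 = 72,000.0000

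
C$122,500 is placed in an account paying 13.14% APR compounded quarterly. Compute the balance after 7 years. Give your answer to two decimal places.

C$302,816.26

i = 0.1314/4 = 0.03285 per quarter; n = 7·4 = 28.
FV = 122,500 × (1 + 0.03285)^28 = 302,816.2636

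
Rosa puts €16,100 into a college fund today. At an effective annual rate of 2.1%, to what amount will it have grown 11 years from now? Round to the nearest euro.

FV = PV·(1+i)^n = 16,100 × 1.256849 = 20,235.2717

€20,235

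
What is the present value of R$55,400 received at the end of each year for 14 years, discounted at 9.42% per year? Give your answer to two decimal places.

PV = 55400 × [1 − (1+0.0942)^(−14)] / 0.0942 = 55400 × 7.605513 = 421,345.4003

R$421,345.40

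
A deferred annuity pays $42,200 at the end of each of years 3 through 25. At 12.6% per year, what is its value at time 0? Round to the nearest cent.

$246,921.01

Value one period before first payment (t=2): 42200 × [1 − (1+0.126)^(−23)] / 0.126 = 42200 × 7.418607 = 313,065.2266
PV₀ = 313,065.2266 / (1+0.126)^2 = 313,065.2266 / 1.267876 = 246,921.0133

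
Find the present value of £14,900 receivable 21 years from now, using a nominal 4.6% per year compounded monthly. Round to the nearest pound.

Periodic rate i = 0.046/12 = 0.00383333; n = 21 × 12 = 252 periods.
PV = FV·(1+i)^(−n) = 14,900 × 0.381306 = 5,681.4586

£5,681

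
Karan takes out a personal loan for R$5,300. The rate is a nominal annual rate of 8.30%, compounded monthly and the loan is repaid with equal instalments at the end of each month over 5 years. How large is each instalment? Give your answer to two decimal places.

With 12 periods per year: i = 0.00691667, n = 60.
Annuity-PV factor = 48.970940; PMT = 5300 / 48.970940 = 108.2275

R$108.23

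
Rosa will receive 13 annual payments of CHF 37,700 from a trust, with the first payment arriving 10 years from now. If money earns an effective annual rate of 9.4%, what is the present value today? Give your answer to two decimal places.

CHF 123,103.47

PV at t=9 (ordinary 13-year annuity): 37700 × a(13|0.094) = 37700 × 7.329677 = 276,328.8357
PV₀ = 276,328.8357 / (1+0.094)^9 = 276,328.8357 / 2.244688 = 123,103.4741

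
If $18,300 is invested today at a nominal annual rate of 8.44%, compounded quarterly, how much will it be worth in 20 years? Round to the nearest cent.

$97,255.28

With 4 periods per year: i = 0.0211, n = 80.
FV = 18,300 × (1 + 0.0211)^80 = 97,255.2792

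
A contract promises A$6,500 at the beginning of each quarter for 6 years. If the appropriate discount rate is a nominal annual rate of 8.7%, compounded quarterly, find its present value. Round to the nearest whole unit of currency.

A$123,159

Periodic rate i = 0.087/4 = 0.02175; n = 6 × 4 = 24 periods.
Annuity factor a(24|0.02175) × (1+i) = 18.947607; PV = 6500 × 18.947607 = 123,159.4451
(Beginning-of-period payments → annuity-due factor ×(1+i).)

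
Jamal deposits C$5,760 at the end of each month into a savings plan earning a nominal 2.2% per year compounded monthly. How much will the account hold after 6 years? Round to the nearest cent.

Periodic rate i = 0.022/12 = 0.00183333; n = 6 × 12 = 72 periods.
FV = 5760 × [(1+0.00183333)^72 − 1] / 0.00183333 = 5760 × 76.892957 = 442,903.4350

C$442,903.43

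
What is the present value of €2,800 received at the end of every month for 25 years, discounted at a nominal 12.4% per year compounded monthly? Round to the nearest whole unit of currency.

With 12 periods per year: i = 0.0103333, n = 300.
Annuity factor a(300|0.0103333) = 92.344690; PV = 2800 × 92.344690 = 258,565.1316

€258,565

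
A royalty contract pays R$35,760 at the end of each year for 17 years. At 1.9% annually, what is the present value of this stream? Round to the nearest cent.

PV = PMT · [1 − (1+i)^(−n)] / i = 35760 · 14.412055 = 515,375.0942

R$515,375.09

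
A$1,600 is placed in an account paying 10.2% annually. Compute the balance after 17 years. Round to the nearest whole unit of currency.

FV = PV·(1+i)^n = 1,600 × 5.212993 = 8,340.7881

A$8,341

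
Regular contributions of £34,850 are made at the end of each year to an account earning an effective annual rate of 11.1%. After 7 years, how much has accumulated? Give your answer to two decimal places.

£341,997.33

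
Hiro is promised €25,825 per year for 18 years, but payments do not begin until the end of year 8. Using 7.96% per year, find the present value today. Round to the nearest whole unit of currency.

PV at t=7 (ordinary 18-year annuity): 25825 × a(18|0.0796) = 25825 × 9.397949 = 242,702.0391
Discount back 7 years: 242,702.0391 × (1+0.0796)^(−7) = 242,702.0391 × 0.585005 = 141,982.0015

€141,982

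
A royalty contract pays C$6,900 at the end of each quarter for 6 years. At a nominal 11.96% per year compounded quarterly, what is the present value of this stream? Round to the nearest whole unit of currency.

C$116,981

Periodic rate i = 0.1196/4 = 0.0299; n = 6 × 4 = 24 periods.
PV = PMT · [1 − (1+i)^(−n)] / i = 6900 · 16.953800 = 116,981.2195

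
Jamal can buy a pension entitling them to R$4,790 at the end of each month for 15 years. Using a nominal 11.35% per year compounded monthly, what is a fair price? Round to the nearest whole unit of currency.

R$413,405

With 12 periods per year: i = 0.00945833, n = 180.
PV = 4790 × [1 − (1+0.00945833)^(−180)] / 0.00945833 = 4790 × 86.305773 = 413,404.6506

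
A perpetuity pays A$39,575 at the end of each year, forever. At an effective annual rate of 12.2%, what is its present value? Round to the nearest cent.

PV = PMT / i = 39575 / 0.122 = 324,385.2459

A$324,385.25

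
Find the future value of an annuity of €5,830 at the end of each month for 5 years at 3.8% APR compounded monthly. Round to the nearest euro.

Periodic rate i = 0.038/12 = 0.00316667; n = 5 × 12 = 60 periods.
Accumulation factor s(60|0.00316667) = 65.964201; FV = 5830 × 65.964201 = 384,571.2904

€384,571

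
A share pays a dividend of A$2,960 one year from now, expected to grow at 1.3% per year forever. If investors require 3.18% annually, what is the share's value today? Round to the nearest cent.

PV = D₁/(r − g) = 2960/(0.0318 − 0.013) = 157,446.8085

A$157,446.81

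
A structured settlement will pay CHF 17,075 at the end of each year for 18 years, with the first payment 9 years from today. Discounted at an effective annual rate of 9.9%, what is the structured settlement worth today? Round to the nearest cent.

CHF 66,230.45

Value one period before first payment (t=8): 17075 × [1 − (1+0.099)^(−18)] / 0.099 = 17075 × 8.254268 = 140,941.6194
PV₀ = 140,941.6194 / (1+0.099)^8 = 140,941.6194 / 2.128049 = 66,230.4518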